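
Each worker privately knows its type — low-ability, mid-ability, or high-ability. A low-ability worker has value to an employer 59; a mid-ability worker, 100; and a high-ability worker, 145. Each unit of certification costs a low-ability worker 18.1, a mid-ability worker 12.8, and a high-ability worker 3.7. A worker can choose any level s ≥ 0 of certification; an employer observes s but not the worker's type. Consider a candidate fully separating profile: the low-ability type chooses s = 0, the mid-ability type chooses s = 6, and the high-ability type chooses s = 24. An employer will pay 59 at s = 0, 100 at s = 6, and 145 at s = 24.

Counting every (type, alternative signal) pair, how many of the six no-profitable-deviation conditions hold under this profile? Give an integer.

Low-ability (own payoff 59): to s=6 gives 100 − 18.1×6 = -8.6 → no gain ✓; to s=24 gives 145 − 18.1×24 = -289.4 → no gain ✓.
High-ability (own payoff 145 − 3.7×24 = 56.2): to s=0 gives 59 → profitable ✗; to s=6 gives 100 − 3.7×6 = 77.8 → profitable ✗.
Mid-ability (own payoff 100 − 12.8×6 = 23.2): to s=0 gives 59 → profitable ✗; to s=24 gives 145 − 12.8×24 = -162.2 → no gain ✓.
3 of the 6 constraints hold; not an equilibrium.

3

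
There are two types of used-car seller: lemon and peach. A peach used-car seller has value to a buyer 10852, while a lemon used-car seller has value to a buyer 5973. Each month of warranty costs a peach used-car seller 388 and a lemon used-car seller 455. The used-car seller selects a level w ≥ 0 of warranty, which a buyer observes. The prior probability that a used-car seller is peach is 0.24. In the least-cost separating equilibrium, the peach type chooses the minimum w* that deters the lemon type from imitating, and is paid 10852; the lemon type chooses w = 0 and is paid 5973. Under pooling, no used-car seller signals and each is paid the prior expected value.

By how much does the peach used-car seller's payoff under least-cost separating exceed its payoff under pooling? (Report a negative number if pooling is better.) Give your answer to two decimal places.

Least-cost separating signal: w* solves 5973 = 10852 − 455·w*, so w* = (10852 − 5973)/455 ≈ 10.7231.
Peach type's separating payoff: 10852 − 388 × w* = 10852 − 388 × (10852 − 5973)/455 = 10852 − 1893052/455 ≈ 6691.4462.
Pooling payoff: 0.24 × 10852 + 0.76 × 5973 = 7143.96.
Difference: 6691.4462 − 7143.96 = -452.5138, i.e. -452.51 to two decimal places.
The peach type would prefer the pooling outcome.

-452.51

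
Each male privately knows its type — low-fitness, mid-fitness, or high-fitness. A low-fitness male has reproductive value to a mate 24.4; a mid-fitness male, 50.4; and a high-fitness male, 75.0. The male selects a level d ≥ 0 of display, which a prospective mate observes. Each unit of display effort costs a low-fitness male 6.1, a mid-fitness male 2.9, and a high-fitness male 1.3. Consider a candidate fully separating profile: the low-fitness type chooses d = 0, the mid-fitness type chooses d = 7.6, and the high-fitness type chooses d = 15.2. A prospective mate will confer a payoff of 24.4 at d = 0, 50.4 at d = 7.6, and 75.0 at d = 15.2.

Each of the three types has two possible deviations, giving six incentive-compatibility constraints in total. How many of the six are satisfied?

High-fitness (own payoff 75.0 − 1.3×15.2 = 55.24): to d=0 gives 24.4 → no gain ✓; to d=7.6 gives 50.4 − 1.3×7.6 = 40.52 → no gain ✓.
Mid-fitness (own payoff 50.4 − 2.9×7.6 = 28.36): to d=0 gives 24.4 → no gain ✓; to d=15.2 gives 75.0 − 2.9×15.2 = 30.92 → profitable ✗.
Low-fitness (own payoff 24.4): to d=7.6 gives 50.4 − 6.1×7.6 = 4.04 → no gain ✓; to d=15.2 gives 75.0 − 6.1×15.2 = -17.72 → no gain ✓.
5 of the 6 constraints hold; not an equilibrium.

5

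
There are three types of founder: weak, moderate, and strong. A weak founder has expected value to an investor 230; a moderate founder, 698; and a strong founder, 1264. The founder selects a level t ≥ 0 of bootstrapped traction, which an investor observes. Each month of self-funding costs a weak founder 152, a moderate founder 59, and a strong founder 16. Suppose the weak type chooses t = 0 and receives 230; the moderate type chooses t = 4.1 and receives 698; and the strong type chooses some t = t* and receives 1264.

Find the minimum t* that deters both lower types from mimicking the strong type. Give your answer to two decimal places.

13.69

Weak type (on-path payoff 230) won't mimic when 230 ≥ 1264 − 152·t*, i.e. t* ≥ 6.80.
Moderate type (on-path payoff 698 − 59×4.1 = 456.1) won't mimic when 456.1 ≥ 1264 − 59·t*, i.e. t* ≥ 13.69.
Both must hold, so t* = max(6.80, 13.69) = 13.69. The moderate type's constraint binds.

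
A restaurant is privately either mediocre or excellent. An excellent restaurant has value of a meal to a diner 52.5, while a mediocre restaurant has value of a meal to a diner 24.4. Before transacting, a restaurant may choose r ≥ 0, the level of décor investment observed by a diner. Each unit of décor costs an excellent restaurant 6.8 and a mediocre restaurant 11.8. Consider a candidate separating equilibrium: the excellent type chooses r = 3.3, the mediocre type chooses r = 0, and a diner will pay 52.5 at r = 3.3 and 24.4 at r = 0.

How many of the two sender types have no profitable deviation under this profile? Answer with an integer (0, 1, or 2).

2

Mediocre type: stay at 0 → 24.4; mimic → 52.5 − 11.8 × 3.3 = 13.56. IC holds (24.4 ≥ 13.56).
Excellent type: signal → 52.5 − 6.8 × 3.3 = 30.06; deviate to 0 → 24.4. IC holds (30.06 ≥ 24.4).
2 of 2 constraints hold, so this is a separating equilibrium.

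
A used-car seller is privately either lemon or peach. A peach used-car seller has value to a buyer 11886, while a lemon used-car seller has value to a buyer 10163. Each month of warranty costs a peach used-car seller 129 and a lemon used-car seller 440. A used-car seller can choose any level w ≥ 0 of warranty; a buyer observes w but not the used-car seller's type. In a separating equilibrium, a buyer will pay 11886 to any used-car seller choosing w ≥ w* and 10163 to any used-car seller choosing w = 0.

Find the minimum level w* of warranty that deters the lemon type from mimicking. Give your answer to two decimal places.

A lemon used-car seller choosing w = 0 receives 10163.
Imitating at w* instead would pay 11886 at cost 440·w*, netting 11886 − 440·w*.
Indifference: 10163 = 11886 − 440·w*, so w* = (11886 − 10163) / 440 ≈ 3.92.
This is the lemon type's binding incentive-compatibility constraint; any w ≥ 3.92 sustains separation on that side.

3.92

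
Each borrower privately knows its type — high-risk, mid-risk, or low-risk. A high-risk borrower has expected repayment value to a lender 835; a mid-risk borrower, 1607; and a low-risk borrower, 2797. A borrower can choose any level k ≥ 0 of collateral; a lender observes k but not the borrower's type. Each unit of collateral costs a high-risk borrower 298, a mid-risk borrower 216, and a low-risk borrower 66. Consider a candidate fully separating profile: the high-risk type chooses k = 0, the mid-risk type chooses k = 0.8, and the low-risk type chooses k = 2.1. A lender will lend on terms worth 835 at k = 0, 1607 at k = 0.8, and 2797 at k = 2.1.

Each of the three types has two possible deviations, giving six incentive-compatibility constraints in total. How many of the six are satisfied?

3

Mid-risk (own payoff 1607 − 216×0.8 = 1434.2): to k=0 gives 835 → no gain ✓; to k=2.1 gives 2797 − 216×2.1 = 2343.4 → profitable ✗.
High-risk (own payoff 835): to k=0.8 gives 1607 − 298×0.8 = 1368.6 → profitable ✗; to k=2.1 gives 2797 − 298×2.1 = 2171.2 → profitable ✗.
Low-risk (own payoff 2797 − 66×2.1 = 2658.4): to k=0 gives 835 → no gain ✓; to k=0.8 gives 1607 − 66×0.8 = 1554.2 → no gain ✓.
3 of the 6 constraints hold; not an equilibrium.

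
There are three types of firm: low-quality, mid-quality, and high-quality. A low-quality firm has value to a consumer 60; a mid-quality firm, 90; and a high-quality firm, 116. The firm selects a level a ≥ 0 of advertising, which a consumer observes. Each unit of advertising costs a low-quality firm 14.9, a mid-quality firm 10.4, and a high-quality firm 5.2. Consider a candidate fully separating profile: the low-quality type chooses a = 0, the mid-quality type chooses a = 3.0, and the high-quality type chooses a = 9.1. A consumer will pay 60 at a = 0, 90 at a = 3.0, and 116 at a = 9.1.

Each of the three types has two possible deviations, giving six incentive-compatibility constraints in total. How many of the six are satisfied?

Mid-quality (own payoff 90 − 10.4×3.0 = 58.8): to a=0 gives 60 → profitable ✗; to a=9.1 gives 116 − 10.4×9.1 = 21.36 → no gain ✓.
Low-quality (own payoff 60): to a=3.0 gives 90 − 14.9×3.0 = 45.3 → no gain ✓; to a=9.1 gives 116 − 14.9×9.1 = -19.59 → no gain ✓.
High-quality (own payoff 116 − 5.2×9.1 = 68.68): to a=0 gives 60 → no gain ✓; to a=3.0 gives 90 − 5.2×3.0 = 74.4 → profitable ✗.
4 of the 6 constraints hold; not an equilibrium.

4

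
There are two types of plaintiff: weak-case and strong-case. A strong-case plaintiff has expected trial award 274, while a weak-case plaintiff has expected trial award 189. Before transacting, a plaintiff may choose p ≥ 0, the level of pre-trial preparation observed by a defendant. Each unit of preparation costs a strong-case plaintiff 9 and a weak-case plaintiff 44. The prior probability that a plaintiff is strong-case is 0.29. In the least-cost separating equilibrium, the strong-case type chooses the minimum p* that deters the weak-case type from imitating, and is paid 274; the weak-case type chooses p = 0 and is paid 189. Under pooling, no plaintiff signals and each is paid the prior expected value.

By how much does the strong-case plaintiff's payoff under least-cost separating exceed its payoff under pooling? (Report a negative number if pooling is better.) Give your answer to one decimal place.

43.0

Least-cost separating signal: p* solves 189 = 274 − 44·p*, so p* = (274 − 189)/44 ≈ 1.9318.
Strong-case type's separating payoff: 274 − 9 × p* = 274 − 9 × (274 − 189)/44 = 274 − 765/44 ≈ 256.614.
Pooling payoff: 0.29 × 274 + 0.71 × 189 = 213.65.
Difference: 256.614 − 213.65 = 42.964, i.e. 43.0 to one decimal place.
The strong-case type prefers to separate.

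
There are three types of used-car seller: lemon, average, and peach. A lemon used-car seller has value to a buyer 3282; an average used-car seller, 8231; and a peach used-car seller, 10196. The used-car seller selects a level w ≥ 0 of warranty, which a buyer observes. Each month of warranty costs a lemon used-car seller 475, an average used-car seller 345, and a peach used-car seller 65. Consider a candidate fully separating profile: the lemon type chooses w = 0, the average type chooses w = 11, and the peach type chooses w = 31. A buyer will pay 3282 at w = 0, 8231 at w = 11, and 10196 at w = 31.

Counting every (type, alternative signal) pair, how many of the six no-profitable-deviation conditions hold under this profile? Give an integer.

6

Lemon (own payoff 3282): to w=11 gives 8231 − 475×11 = 3006 → no gain ✓; to w=31 gives 10196 − 475×31 = -4529 → no gain ✓.
Average (own payoff 8231 − 345×11 = 4436): to w=0 gives 3282 → no gain ✓; to w=31 gives 10196 − 345×31 = -499 → no gain ✓.
Peach (own payoff 10196 − 65×31 = 8181): to w=0 gives 3282 → no gain ✓; to w=11 gives 8231 − 65×11 = 7516 → no gain ✓.
6 of the 6 constraints hold; this profile is a separating equilibrium.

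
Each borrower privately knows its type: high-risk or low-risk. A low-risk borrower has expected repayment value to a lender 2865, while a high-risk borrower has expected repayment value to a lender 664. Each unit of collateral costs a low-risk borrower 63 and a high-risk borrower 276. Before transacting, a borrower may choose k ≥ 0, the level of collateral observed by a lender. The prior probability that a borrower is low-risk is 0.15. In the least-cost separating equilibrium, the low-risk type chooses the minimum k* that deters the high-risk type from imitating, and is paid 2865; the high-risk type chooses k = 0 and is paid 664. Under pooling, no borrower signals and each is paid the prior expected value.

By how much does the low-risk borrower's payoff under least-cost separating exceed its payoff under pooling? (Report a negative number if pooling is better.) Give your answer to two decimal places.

Least-cost separating signal: k* solves 664 = 2865 − 276·k*, so k* = (2865 − 664)/276 ≈ 7.9746.
Low-risk type's separating payoff: 2865 − 63 × k* = 2865 − 63 × (2865 − 664)/276 = 2865 − 138663/276 ≈ 2362.5978.
Pooling payoff: 0.15 × 2865 + 0.85 × 664 = 994.15.
Difference: 2362.5978 − 994.15 = 1368.4478, i.e. 1368.45 to two decimal places.
The low-risk type prefers to separate.

1368.45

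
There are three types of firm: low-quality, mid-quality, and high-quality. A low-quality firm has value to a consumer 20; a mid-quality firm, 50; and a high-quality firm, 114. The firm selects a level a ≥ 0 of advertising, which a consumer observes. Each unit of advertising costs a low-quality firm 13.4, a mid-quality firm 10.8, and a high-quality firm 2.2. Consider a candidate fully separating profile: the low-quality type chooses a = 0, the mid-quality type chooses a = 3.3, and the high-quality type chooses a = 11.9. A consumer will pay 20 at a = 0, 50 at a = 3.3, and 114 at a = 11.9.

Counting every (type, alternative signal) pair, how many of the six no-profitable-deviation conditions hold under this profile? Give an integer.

Low-quality (own payoff 20): to a=3.3 gives 50 − 13.4×3.3 = 5.78 → no gain ✓; to a=11.9 gives 114 − 13.4×11.9 = -45.46 → no gain ✓.
High-quality (own payoff 114 − 2.2×11.9 = 87.82): to a=0 gives 20 → no gain ✓; to a=3.3 gives 50 − 2.2×3.3 = 42.74 → no gain ✓.
Mid-quality (own payoff 50 − 10.8×3.3 = 14.36): to a=0 gives 20 → profitable ✗; to a=11.9 gives 114 − 10.8×11.9 = -14.52 → no gain ✓.
5 of the 6 constraints hold; not an equilibrium.

5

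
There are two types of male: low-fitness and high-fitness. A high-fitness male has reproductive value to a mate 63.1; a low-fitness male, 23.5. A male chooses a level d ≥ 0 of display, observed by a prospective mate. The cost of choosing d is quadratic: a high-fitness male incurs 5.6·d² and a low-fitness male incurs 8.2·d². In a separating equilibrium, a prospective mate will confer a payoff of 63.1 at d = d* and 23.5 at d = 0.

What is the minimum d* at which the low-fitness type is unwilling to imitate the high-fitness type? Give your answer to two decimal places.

The low-fitness type at d = 0 receives 23.5; imitating at d* yields 63.1 − 8.2·d*².
Indifference: 23.5 = 63.1 − 8.2·d*², so d*² = (63.1 − 23.5) / 8.2 ≈ 4.8293.
d* = √4.8293 ≈ 2.20.

2.20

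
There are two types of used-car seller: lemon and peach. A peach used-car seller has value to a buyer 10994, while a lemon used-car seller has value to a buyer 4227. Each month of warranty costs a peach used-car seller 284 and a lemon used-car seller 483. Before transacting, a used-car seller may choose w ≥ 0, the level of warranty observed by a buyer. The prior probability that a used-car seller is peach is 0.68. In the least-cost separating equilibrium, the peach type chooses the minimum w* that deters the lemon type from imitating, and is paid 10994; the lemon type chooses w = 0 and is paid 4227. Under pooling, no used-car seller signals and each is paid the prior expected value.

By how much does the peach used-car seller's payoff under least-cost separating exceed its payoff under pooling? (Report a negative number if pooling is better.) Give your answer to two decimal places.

Least-cost separating signal: w* solves 4227 = 10994 − 483·w*, so w* = (10994 − 4227)/483 ≈ 14.0104.
Peach type's separating payoff: 10994 − 284 × w* = 10994 − 284 × (10994 − 4227)/483 = 10994 − 1921828/483 ≈ 7015.0600.
Pooling payoff: 0.68 × 10994 + 0.32 × 4227 = 8828.56.
Difference: 7015.0600 − 8828.56 = -1813.50.
The peach type would prefer the pooling outcome.

-1813.50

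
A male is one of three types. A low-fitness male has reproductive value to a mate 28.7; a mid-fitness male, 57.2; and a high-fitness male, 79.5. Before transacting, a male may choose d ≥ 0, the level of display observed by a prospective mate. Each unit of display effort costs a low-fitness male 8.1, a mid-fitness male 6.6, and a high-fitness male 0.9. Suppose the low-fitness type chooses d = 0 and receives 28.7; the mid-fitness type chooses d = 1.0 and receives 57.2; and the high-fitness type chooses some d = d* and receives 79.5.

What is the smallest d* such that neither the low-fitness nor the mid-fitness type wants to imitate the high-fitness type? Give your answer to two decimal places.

Low-fitness type (on-path payoff 28.7) won't mimic when 28.7 ≥ 79.5 − 8.1·d*, i.e. d* ≥ 6.27.
Mid-fitness type (on-path payoff 57.2 − 6.6×1.0 = 50.6) won't mimic when 50.6 ≥ 79.5 − 6.6·d*, i.e. d* ≥ 4.38.
Both must hold, so d* = max(6.27, 4.38) = 6.27. The low-fitness type's constraint binds.

6.27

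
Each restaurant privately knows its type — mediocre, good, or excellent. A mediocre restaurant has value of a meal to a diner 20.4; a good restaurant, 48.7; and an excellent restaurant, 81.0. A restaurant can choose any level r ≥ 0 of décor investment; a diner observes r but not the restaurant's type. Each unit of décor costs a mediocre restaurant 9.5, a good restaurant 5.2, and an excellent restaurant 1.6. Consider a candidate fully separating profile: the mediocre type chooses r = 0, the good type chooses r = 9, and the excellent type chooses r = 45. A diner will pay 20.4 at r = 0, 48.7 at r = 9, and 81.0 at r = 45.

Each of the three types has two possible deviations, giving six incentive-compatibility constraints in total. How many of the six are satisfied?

Excellent (own payoff 81.0 − 1.6×45 = 9): to r=0 gives 20.4 → profitable ✗; to r=9 gives 48.7 − 1.6×9 = 34.3 → profitable ✗.
Good (own payoff 48.7 − 5.2×9 = 1.9): to r=0 gives 20.4 → profitable ✗; to r=45 gives 81.0 − 5.2×45 = -153 → no gain ✓.
Mediocre (own payoff 20.4): to r=9 gives 48.7 − 9.5×9 = -36.8 → no gain ✓; to r=45 gives 81.0 − 9.5×45 = -346.5 → no gain ✓.
3 of the 6 constraints hold; not an equilibrium.

3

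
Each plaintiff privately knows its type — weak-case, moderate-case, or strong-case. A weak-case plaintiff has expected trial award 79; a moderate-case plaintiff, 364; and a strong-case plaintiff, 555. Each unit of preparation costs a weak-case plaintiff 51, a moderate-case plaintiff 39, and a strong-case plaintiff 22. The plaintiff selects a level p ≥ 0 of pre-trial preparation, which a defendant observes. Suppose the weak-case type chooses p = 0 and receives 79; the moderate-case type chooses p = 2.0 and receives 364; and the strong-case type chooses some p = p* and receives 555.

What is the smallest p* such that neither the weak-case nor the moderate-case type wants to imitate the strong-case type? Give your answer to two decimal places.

Weak-case type (on-path payoff 79) won't mimic when 79 ≥ 555 − 51·p*, i.e. p* ≥ 9.33.
Moderate-case type (on-path payoff 364 − 39×2.0 = 286) won't mimic when 286 ≥ 555 − 39·p*, i.e. p* ≥ 6.90.
Both must hold, so p* = max(9.33, 6.90) = 9.33. The weak-case type's constraint binds.

9.33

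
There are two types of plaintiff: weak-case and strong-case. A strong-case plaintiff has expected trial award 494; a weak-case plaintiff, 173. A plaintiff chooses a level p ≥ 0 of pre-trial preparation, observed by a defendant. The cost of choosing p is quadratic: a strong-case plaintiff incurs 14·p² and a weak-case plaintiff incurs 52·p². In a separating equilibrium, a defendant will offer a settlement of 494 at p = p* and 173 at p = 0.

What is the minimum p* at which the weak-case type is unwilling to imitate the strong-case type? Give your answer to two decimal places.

2.48

The weak-case type at p = 0 receives 173; imitating at p* yields 494 − 52·p*².
Indifference: 173 = 494 − 52·p*², so p*² = (494 − 173) / 52 ≈ 6.1731.
p* = √6.1731 ≈ 2.48.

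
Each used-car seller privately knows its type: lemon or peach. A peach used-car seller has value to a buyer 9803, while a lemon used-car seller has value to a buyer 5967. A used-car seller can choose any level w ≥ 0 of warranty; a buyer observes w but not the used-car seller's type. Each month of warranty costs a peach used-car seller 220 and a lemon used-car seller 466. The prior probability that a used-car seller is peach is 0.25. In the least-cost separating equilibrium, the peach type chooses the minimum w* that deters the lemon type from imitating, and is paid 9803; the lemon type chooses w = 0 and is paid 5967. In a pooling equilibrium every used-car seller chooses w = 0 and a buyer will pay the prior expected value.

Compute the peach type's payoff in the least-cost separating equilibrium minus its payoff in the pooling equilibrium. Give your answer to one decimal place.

Least-cost separating signal: w* solves 5967 = 9803 − 466·w*, so w* = (9803 − 5967)/466 ≈ 8.2318.
Peach type's separating payoff: 9803 − 220 × w* = 9803 − 220 × (9803 − 5967)/466 = 9803 − 843920/466 ≈ 7992.013.
Pooling payoff: 0.25 × 9803 + 0.75 × 5967 = 6926.
Difference: 7992.013 − 6926 = 1066.013, i.e. 1066.0 to one decimal place.
The peach type prefers to separate.

1066.0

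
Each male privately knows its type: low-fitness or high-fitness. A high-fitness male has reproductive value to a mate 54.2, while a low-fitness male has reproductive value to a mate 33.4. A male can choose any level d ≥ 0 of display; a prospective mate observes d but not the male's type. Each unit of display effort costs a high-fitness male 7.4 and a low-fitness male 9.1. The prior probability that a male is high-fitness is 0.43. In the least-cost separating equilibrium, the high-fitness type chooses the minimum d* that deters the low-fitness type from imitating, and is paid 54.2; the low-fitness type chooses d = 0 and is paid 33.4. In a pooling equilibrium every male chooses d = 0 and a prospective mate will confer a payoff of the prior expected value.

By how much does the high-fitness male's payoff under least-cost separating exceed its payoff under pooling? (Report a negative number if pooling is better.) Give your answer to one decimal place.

-5.1

Least-cost separating signal: d* solves 33.4 = 54.2 − 9.1·d*, so d* = (54.2 − 33.4)/9.1 ≈ 2.2857.
High-fitness type's separating payoff: 54.2 − 7.4 × d* = 54.2 − 7.4 × (54.2 − 33.4)/9.1 = 54.2 − 153.92/9.1 ≈ 37.286.
Pooling payoff: 0.43 × 54.2 + 0.57 × 33.4 = 42.344.
Difference: 37.286 − 42.344 = -5.058, i.e. -5.1 to one decimal place.
The high-fitness type would prefer the pooling outcome.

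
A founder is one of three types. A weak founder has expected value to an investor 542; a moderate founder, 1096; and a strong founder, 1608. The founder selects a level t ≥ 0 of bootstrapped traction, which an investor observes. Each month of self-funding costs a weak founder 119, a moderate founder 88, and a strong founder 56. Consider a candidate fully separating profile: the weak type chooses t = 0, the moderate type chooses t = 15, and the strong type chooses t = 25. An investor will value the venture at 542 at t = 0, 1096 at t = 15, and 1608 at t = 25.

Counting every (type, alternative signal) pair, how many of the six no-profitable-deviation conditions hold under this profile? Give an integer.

Moderate (own payoff 1096 − 88×15 = -224): to t=0 gives 542 → profitable ✗; to t=25 gives 1608 − 88×25 = -592 → no gain ✓.
Strong (own payoff 1608 − 56×25 = 208): to t=0 gives 542 → profitable ✗; to t=15 gives 1096 − 56×15 = 256 → profitable ✗.
Weak (own payoff 542): to t=15 gives 1096 − 119×15 = -689 → no gain ✓; to t=25 gives 1608 − 119×25 = -1367 → no gain ✓.
3 of the 6 constraints hold; not an equilibrium.

3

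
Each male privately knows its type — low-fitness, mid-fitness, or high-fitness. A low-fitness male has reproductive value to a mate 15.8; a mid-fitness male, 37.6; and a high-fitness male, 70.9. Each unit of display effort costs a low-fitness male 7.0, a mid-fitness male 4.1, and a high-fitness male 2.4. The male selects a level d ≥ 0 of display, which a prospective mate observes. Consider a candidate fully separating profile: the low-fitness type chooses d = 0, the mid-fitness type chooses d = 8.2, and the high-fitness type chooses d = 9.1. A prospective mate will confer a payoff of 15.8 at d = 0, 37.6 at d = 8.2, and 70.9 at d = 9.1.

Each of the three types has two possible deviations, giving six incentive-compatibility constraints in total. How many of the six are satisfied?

High-fitness (own payoff 70.9 − 2.4×9.1 = 49.06): to d=0 gives 15.8 → no gain ✓; to d=8.2 gives 37.6 − 2.4×8.2 = 17.92 → no gain ✓.
Mid-fitness (own payoff 37.6 − 4.1×8.2 = 3.98): to d=0 gives 15.8 → profitable ✗; to d=9.1 gives 70.9 − 4.1×9.1 = 33.59 → profitable ✗.
Low-fitness (own payoff 15.8): to d=8.2 gives 37.6 − 7.0×8.2 = -19.8 → no gain ✓; to d=9.1 gives 70.9 − 7.0×9.1 = 7.2 → no gain ✓.
4 of the 6 constraints hold; not an equilibrium.

4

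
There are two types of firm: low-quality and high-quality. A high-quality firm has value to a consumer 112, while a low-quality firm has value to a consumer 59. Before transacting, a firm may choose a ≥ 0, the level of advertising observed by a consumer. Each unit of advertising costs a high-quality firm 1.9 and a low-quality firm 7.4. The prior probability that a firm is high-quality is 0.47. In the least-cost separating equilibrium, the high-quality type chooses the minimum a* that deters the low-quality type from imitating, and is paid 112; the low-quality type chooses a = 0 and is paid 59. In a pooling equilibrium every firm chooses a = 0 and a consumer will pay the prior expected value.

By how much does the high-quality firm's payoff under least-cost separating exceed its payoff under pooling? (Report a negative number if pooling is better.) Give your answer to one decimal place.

14.5

Least-cost separating signal: a* solves 59 = 112 − 7.4·a*, so a* = (112 − 59)/7.4 ≈ 7.1622.
High-quality type's separating payoff: 112 − 1.9 × a* = 112 − 1.9 × (112 − 59)/7.4 = 112 − 100.7/7.4 ≈ 98.392.
Pooling payoff: 0.47 × 112 + 0.53 × 59 = 83.91.
Difference: 98.392 − 83.91 = 14.482, i.e. 14.5 to one decimal place.
The high-quality type prefers to separate.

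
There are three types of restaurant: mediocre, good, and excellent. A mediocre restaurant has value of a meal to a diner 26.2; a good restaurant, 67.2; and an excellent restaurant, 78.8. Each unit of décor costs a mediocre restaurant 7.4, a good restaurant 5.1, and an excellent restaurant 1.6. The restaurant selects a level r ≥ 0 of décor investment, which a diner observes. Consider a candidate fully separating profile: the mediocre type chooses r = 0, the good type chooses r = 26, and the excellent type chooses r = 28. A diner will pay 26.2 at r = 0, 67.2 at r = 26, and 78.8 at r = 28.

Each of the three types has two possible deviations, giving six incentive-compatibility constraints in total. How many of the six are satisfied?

4

Mediocre (own payoff 26.2): to r=26 gives 67.2 − 7.4×26 = -125.2 → no gain ✓; to r=28 gives 78.8 − 7.4×28 = -128.4 → no gain ✓.
Excellent (own payoff 78.8 − 1.6×28 = 34): to r=0 gives 26.2 → no gain ✓; to r=26 gives 67.2 − 1.6×26 = 25.6 → no gain ✓.
Good (own payoff 67.2 − 5.1×26 = -65.4): to r=0 gives 26.2 → profitable ✗; to r=28 gives 78.8 − 5.1×28 = -64 → profitable ✗.
4 of the 6 constraints hold; not an equilibrium.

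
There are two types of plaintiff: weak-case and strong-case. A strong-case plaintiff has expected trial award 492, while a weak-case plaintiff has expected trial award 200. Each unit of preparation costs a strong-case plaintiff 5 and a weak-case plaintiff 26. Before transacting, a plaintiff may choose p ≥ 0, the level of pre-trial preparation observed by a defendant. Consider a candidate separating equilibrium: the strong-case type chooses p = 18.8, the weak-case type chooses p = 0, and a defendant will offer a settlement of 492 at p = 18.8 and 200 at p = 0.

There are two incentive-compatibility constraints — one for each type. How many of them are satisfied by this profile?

2

Strong-case type: signal → 492 − 5 × 18.8 = 398; deviate to 0 → 200. IC holds (398 ≥ 200).
Weak-case type: stay at 0 → 200; mimic → 492 − 26 × 18.8 = 3.2. IC holds (200 ≥ 3.2).
2 of 2 constraints hold, so this is a separating equilibrium.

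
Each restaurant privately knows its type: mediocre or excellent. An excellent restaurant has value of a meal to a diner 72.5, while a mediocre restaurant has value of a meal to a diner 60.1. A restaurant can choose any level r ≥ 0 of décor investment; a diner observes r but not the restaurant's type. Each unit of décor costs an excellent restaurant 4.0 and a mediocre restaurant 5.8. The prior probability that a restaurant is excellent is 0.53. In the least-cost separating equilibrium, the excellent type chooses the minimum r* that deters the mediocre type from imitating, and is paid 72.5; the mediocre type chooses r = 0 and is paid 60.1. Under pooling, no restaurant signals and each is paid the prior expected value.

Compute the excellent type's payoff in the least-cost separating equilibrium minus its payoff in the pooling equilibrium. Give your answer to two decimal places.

-2.72

Least-cost separating signal: r* solves 60.1 = 72.5 − 5.8·r*, so r* = (72.5 − 60.1)/5.8 ≈ 2.1379.
Excellent type's separating payoff: 72.5 − 4.0 × r* = 72.5 − 4.0 × (72.5 − 60.1)/5.8 = 72.5 − 49.6/5.8 ≈ 63.9483.
Pooling payoff: 0.53 × 72.5 + 0.47 × 60.1 = 66.672.
Difference: 63.9483 − 66.672 = -2.7237, i.e. -2.72 to two decimal places.
The excellent type would prefer the pooling outcome.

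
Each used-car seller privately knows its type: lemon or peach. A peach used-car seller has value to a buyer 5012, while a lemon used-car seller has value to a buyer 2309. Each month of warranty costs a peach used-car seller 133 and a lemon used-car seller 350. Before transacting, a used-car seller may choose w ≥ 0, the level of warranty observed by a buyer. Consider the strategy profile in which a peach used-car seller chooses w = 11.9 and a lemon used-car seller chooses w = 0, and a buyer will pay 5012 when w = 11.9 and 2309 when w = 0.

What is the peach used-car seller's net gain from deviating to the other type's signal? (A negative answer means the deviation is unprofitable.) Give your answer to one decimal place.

Playing w = 11.9 the peach used-car seller receives 5012 − 133 × 11.9 = 3429.3.
Deviating to w = 0 yields 2309 instead.
Gain from deviating: 2309 − 3429.3 = -1120.3.
The gain is negative, so the peach type's incentive-compatibility constraint is satisfied.

-1120.3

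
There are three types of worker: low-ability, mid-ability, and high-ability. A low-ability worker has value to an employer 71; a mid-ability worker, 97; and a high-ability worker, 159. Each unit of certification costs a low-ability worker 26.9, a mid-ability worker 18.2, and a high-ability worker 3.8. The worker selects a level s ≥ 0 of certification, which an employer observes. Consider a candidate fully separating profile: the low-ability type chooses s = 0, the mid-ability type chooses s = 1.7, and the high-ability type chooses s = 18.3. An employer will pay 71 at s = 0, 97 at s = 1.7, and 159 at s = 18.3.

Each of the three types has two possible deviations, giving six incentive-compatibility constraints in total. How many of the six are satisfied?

4

High-ability (own payoff 159 − 3.8×18.3 = 89.46): to s=0 gives 71 → no gain ✓; to s=1.7 gives 97 − 3.8×1.7 = 90.54 → profitable ✗.
Mid-ability (own payoff 97 − 18.2×1.7 = 66.06): to s=0 gives 71 → profitable ✗; to s=18.3 gives 159 − 18.2×18.3 = -174.06 → no gain ✓.
Low-ability (own payoff 71): to s=1.7 gives 97 − 26.9×1.7 = 51.27 → no gain ✓; to s=18.3 gives 159 − 26.9×18.3 = -333.27 → no gain ✓.
4 of the 6 constraints hold; not an equilibrium.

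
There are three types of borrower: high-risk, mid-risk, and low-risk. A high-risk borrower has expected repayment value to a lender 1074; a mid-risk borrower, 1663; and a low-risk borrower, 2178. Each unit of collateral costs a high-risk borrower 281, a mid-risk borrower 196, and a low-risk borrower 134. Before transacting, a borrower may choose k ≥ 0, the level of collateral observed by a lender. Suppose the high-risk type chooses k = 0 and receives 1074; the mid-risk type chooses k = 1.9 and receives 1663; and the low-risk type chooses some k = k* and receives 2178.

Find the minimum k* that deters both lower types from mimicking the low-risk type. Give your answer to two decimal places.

Mid-risk type (on-path payoff 1663 − 196×1.9 = 1290.6) won't mimic when 1290.6 ≥ 2178 − 196·k*, i.e. k* ≥ 4.53.
High-risk type (on-path payoff 1074) won't mimic when 1074 ≥ 2178 − 281·k*, i.e. k* ≥ 3.93.
Both must hold, so k* = max(3.93, 4.53) = 4.53. The mid-risk type's constraint binds.

4.53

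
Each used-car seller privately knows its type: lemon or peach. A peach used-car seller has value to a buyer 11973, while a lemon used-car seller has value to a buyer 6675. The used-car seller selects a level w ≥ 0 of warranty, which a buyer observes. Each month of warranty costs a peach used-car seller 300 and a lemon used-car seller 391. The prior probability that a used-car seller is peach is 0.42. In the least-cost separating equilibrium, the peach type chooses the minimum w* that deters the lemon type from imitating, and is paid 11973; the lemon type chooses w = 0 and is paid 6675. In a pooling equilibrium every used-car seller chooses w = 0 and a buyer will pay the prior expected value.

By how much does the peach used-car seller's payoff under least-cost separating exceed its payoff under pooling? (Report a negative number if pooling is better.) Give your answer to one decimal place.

Least-cost separating signal: w* solves 6675 = 11973 − 391·w*, so w* = (11973 − 6675)/391 ≈ 13.5499.
Peach type's separating payoff: 11973 − 300 × w* = 11973 − 300 × (11973 − 6675)/391 = 11973 − 1589400/391 ≈ 7908.038.
Pooling payoff: 0.42 × 11973 + 0.58 × 6675 = 8900.16.
Difference: 7908.038 − 8900.16 = -992.122, i.e. -992.1 to one decimal place.
The peach type would prefer the pooling outcome.

-992.1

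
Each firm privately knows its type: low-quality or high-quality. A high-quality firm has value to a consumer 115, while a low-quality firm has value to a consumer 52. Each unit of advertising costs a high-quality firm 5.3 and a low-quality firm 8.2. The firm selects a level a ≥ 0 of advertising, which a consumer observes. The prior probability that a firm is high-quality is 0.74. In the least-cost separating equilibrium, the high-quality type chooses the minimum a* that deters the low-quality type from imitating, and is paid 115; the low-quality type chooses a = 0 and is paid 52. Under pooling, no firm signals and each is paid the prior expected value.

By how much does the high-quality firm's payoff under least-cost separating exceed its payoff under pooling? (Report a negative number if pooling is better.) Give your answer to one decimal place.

Least-cost separating signal: a* solves 52 = 115 − 8.2·a*, so a* = (115 − 52)/8.2 ≈ 7.6829.
High-quality type's separating payoff: 115 − 5.3 × a* = 115 − 5.3 × (115 − 52)/8.2 = 115 − 333.9/8.2 ≈ 74.280.
Pooling payoff: 0.74 × 115 + 0.26 × 52 = 98.62.
Difference: 74.280 − 98.62 = -24.34, i.e. -24.3 to one decimal place.
The high-quality type would prefer the pooling outcome.

-24.3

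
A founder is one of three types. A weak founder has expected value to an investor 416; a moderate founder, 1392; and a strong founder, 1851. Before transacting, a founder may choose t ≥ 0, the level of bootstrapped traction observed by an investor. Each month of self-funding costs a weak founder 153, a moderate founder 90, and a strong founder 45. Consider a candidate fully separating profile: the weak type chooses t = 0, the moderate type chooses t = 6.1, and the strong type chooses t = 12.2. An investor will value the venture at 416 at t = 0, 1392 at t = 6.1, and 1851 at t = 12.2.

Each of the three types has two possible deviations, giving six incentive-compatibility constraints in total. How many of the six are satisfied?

5

Moderate (own payoff 1392 − 90×6.1 = 843): to t=0 gives 416 → no gain ✓; to t=12.2 gives 1851 − 90×12.2 = 753 → no gain ✓.
Weak (own payoff 416): to t=6.1 gives 1392 − 153×6.1 = 458.7 → profitable ✗; to t=12.2 gives 1851 − 153×12.2 = -15.6 → no gain ✓.
Strong (own payoff 1851 − 45×12.2 = 1302): to t=0 gives 416 → no gain ✓; to t=6.1 gives 1392 − 45×6.1 = 1117.5 → no gain ✓.
5 of the 6 constraints hold; not an equilibrium.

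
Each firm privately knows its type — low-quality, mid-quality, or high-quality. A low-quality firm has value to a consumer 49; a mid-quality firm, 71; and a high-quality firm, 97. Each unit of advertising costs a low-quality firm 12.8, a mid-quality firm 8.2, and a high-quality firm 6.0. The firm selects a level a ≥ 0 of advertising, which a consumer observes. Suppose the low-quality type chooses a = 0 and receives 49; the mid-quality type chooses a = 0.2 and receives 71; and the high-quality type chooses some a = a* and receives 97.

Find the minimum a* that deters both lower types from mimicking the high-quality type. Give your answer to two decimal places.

Mid-quality type (on-path payoff 71 − 8.2×0.2 = 69.36) won't mimic when 69.36 ≥ 97 − 8.2·a*, i.e. a* ≥ 3.37.
Low-quality type (on-path payoff 49) won't mimic when 49 ≥ 97 − 12.8·a*, i.e. a* ≥ 3.75.
Both must hold, so a* = max(3.75, 3.37) = 3.75. The low-quality type's constraint binds.

3.75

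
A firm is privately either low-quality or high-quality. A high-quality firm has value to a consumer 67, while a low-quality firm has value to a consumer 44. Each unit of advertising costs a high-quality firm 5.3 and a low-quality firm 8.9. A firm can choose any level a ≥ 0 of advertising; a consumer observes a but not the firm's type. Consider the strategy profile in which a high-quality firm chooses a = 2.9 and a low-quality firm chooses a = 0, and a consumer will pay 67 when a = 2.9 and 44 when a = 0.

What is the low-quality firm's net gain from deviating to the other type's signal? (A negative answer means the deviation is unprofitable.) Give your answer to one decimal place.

Playing a = 0 the low-quality firm receives 44.
Deviating to a = 2.9 brings payment 67 at cost 8.9 × 2.9 = 25.81, netting 41.19.
Gain from deviating: 41.19 − 44 = -2.81, i.e. -2.8 to one decimal place.
The gain is negative, so the low-quality type's incentive-compatibility constraint is satisfied.

-2.8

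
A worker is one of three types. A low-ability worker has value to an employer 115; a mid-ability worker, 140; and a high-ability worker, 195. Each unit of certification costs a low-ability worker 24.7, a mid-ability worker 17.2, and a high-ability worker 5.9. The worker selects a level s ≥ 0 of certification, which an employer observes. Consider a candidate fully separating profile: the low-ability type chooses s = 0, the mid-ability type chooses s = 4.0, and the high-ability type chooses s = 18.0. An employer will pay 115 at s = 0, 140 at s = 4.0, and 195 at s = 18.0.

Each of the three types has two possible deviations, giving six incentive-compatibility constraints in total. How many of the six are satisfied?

3

Mid-ability (own payoff 140 − 17.2×4.0 = 71.2): to s=0 gives 115 → profitable ✗; to s=18.0 gives 195 − 17.2×18.0 = -114.6 → no gain ✓.
High-ability (own payoff 195 − 5.9×18.0 = 88.8): to s=0 gives 115 → profitable ✗; to s=4.0 gives 140 − 5.9×4.0 = 116.4 → profitable ✗.
Low-ability (own payoff 115): to s=4.0 gives 140 − 24.7×4.0 = 41.2 → no gain ✓; to s=18.0 gives 195 − 24.7×18.0 = -249.6 → no gain ✓.
3 of the 6 constraints hold; not an equilibrium.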